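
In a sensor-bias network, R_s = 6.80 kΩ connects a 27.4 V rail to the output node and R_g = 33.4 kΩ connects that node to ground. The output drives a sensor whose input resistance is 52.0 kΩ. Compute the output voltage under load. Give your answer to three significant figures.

V_out ≈ 20.5 V

The load sits in parallel with R_g: R_g‖R_L = (33.4 × 52.0) / (33.4 + 52.0) = 20.34 kΩ.
V_out = 27.4 × 20.34 / (6.80 + 20.34) = 27.4 × 20.34/27.14 = 20.5 V.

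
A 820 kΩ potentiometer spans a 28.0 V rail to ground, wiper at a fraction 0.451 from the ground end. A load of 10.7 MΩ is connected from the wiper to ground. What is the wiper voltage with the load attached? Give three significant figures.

The wiper splits the pot into (1−α)R = 450.2 kΩ above and αR = 369.8 kΩ below.
Lower section ‖ load = 357.5 kΩ.
V_wiper = 28.0 × 357.5/(450.2 + 357.5) = 12.4 V.

V ≈ 12.4 V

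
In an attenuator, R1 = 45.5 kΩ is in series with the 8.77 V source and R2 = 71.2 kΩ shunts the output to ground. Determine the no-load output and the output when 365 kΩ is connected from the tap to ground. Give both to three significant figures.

Unloaded: 5.35 V; loaded: 4.97 V

Open-circuit: V = 8.77 × 71.2/(45.5 + 71.2) = 5.35 V.
With the load, R2 becomes R2‖R_L = 59.58 kΩ, so V = 8.77 × 59.58/105.1 = 4.97 V.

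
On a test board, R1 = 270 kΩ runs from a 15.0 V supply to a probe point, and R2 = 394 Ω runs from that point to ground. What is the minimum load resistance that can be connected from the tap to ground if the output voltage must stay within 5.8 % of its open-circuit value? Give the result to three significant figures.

Output resistance R_th = R1‖R2 = (270000 × 394)/270400 = 393.4 Ω.
The fractional drop is R_th/(R_th + R_L); requiring this ≤ 0.0580 gives R_L ≥ R_th(1/0.0580 − 1) = 393.4 × 16.24 = 6.39 kΩ.

R_L(min) ≈ 6.39 kΩ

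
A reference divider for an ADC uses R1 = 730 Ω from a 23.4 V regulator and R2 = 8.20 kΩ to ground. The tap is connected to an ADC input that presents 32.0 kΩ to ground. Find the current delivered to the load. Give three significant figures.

I_L ≈ 0.658 mA

R2‖R_L = 6527 Ω; V_out = 23.4 × 6527/7257 = 21.05 V.
I_L = V_out / R_L = 21.05 / 32.0 kΩ = 0.658 mA.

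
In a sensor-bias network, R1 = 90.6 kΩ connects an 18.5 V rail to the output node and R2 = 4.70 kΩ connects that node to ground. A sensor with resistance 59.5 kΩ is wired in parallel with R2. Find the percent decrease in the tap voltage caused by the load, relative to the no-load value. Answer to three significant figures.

The divider's output (Thévenin) resistance is R1‖R2 = 4.468 kΩ.
Fractional drop under load = R_th/(R_th + R_L) = 4.468 / (4.468 + 59.5) = 0.06985.
So the output falls by 6.99 %.

6.99 %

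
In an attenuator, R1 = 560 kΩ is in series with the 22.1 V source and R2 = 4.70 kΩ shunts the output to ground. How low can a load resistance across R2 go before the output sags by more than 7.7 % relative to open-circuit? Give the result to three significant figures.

Output resistance R_th = R1‖R2 = (560 × 4.70)/564.7 = 4.661 kΩ.
The fractional drop is R_th/(R_th + R_L); requiring this ≤ 0.0770 gives R_L ≥ R_th(1/0.0770 − 1) = 4.661 × 11.99 = 55.9 kΩ.

R_L(min) ≈ 55.9 kΩ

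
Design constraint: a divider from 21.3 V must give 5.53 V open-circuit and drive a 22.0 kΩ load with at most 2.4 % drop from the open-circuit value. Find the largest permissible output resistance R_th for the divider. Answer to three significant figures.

R_th ≤ 541 Ω

Loading drop = R_th/(R_th + R_L) ≤ 0.0240, so R_th ≤ R_L · ε/(1−ε) = 22.0 kΩ × 0.0240/0.9760 = 541 Ω.
(Any R1, R2 with R2/(R1+R2) = 0.260 and R1‖R2 ≤ 541 Ω will meet the spec.)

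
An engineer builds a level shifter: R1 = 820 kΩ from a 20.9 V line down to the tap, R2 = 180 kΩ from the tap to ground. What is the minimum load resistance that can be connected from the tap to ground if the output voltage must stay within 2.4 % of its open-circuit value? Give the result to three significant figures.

Output resistance R_th = R1‖R2 = (820 × 180)/1000 = 147.6 kΩ.
The fractional drop is R_th/(R_th + R_L); requiring this ≤ 0.0240 gives R_L ≥ R_th(1/0.0240 − 1) = 147.6 × 40.67 = 6.00 MΩ.

R_L(min) ≈ 6.00 MΩ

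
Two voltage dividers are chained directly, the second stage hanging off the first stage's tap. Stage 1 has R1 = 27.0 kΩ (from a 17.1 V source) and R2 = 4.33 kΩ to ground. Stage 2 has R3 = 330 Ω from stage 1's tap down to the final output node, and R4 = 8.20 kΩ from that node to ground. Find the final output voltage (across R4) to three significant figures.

V_out ≈ 1.58 V

Stage 2 presents R3+R4 = 8530 Ω as a load on stage 1's tap.
Stage 1's lower leg becomes R2‖(R3+R4) = 2872 Ω, so V_mid = 17.1 × 2872/29870 = 1.644 V.
Stage 2 is itself unloaded: V_out = V_mid × R4/(R3+R4) = 1.644 × 8200/8530 = 1.58 V.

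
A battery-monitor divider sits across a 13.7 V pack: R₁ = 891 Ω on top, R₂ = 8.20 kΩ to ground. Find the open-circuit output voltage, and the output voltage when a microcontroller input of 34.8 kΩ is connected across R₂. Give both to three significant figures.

Open-circuit: V = 13.7 × 8200/(891 + 8200) = 12.4 V.
With the load, R₂ becomes R₂‖R_L = 6636 Ω, so V = 13.7 × 6636/7527 = 12.1 V.

Unloaded: 12.4 V; loaded: 12.1 V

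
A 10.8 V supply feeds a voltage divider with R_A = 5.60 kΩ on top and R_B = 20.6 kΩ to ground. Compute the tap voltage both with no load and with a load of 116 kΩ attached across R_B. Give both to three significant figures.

Unloaded: 8.49 V; loaded: 8.18 V

Open-circuit: V = 10.8 × 20.6/(5.60 + 20.6) = 8.49 V.
With the load, R_B becomes R_B‖R_L = 17.49 kΩ, so V = 10.8 × 17.49/23.09 = 8.18 V.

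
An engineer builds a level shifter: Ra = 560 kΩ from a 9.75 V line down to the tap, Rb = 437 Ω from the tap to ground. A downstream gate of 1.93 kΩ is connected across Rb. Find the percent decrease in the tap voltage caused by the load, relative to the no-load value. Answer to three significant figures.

The divider's output (Thévenin) resistance is Ra‖Rb = 436.7 Ω.
Fractional drop under load = R_th/(R_th + R_L) = 436.7 / (436.7 + 1930) = 0.1845.
So the output falls by 18.5 %.

18.5 %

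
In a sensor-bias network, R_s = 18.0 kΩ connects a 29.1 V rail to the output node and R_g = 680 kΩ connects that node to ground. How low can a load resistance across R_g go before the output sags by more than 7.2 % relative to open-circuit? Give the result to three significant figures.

Output resistance R_th = R_s‖R_g = (18.0 × 680)/698.0 = 17.54 kΩ.
The fractional drop is R_th/(R_th + R_L); requiring this ≤ 0.0720 gives R_L ≥ R_th(1/0.0720 − 1) = 17.54 × 12.89 = 226 kΩ.

R_L(min) ≈ 226 kΩ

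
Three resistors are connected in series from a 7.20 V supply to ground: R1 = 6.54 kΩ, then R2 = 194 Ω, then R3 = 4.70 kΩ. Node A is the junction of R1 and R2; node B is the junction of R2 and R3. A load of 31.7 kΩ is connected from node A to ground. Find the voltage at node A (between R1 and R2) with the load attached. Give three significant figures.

V ≈ 2.83 V

Below node A the series string R2+R3 = 4894 Ω sits in parallel with the 31700 Ω load: 4239 Ω.
V_A = 7.20 × 4239/(6540 + 4239) = 2.83 V.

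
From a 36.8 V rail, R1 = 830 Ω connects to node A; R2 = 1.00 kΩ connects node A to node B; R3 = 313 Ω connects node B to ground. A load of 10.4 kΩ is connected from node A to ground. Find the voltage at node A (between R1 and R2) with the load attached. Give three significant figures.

V ≈ 21.5 V

Below node A the series string R2+R3 = 1313 Ω sits in parallel with the 10400 Ω load: 1166 Ω.
V_A = 36.8 × 1166/(830 + 1166) = 21.5 V.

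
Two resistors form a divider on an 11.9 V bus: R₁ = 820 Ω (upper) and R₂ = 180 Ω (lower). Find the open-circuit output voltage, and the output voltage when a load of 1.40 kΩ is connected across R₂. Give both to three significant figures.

Unloaded: 2.14 V; loaded: 1.94 V

Open-circuit: V = 11.9 × 180/(820 + 180) = 2.14 V.
With the load, R₂ becomes R₂‖R_L = 159.5 Ω, so V = 11.9 × 159.5/979.5 = 1.94 V.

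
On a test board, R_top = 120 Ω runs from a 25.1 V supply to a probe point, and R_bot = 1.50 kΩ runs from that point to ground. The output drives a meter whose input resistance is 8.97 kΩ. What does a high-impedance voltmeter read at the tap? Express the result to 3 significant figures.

V_out ≈ 23.0 V

The load sits in parallel with R_bot: R_bot‖R_L = (1500 × 8970) / (1500 + 8970) = 1285 Ω.
V_out = 25.1 × 1285 / (120 + 1285) = 25.1 × 1285/1405 = 23.0 V.
(Unloaded it would have been 23.2 V.)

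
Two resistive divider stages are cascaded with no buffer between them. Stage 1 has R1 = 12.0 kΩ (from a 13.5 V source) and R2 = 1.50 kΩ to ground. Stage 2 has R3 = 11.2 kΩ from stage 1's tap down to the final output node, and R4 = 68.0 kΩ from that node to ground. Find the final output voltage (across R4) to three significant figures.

V_out ≈ 1.27 V

Stage 2 presents R3+R4 = 79.20 kΩ as a load on stage 1's tap.
Stage 1's lower leg becomes R2‖(R3+R4) = 1.472 kΩ, so V_mid = 13.5 × 1.472/13.47 = 1.475 V.
Stage 2 is itself unloaded: V_out = V_mid × R4/(R3+R4) = 1.475 × 68.0/79.20 = 1.27 V.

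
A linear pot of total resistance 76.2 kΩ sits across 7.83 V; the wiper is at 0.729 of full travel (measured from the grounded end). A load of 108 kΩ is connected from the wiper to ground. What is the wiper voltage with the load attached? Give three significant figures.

The wiper splits the pot into (1−α)R = 20.65 kΩ above and αR = 55.55 kΩ below.
Lower section ‖ load = 36.68 kΩ.
V_wiper = 7.83 × 36.68/(20.65 + 36.68) = 5.01 V.

V ≈ 5.01 V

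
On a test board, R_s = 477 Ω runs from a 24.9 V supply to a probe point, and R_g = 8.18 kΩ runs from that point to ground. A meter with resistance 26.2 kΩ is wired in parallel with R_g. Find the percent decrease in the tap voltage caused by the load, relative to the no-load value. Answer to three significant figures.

1.69 %

The divider's output (Thévenin) resistance is R_s‖R_g = 450.7 Ω.
Fractional drop under load = R_th/(R_th + R_L) = 450.7 / (450.7 + 26200) = 0.01691.
So the output falls by 1.69 %.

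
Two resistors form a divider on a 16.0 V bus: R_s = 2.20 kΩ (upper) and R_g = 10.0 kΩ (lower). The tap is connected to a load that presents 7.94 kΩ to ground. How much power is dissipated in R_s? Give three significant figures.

Total resistance from the source is R_s + (R_g‖R_L) = 6.626 kΩ, so I = 16.0/6.626 kΩ = 2.415 mA.
P = I²·R_s = (2.415 mA)² × 2.20 kΩ = 12.8 mW.

P ≈ 12.8 mW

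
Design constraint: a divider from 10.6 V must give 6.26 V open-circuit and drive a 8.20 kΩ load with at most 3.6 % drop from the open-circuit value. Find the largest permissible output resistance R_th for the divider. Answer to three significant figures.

Loading drop = R_th/(R_th + R_L) ≤ 0.0360, so R_th ≤ R_L · ε/(1−ε) = 8.20 kΩ × 0.0360/0.9640 = 306 Ω.

R_th ≤ 306 Ω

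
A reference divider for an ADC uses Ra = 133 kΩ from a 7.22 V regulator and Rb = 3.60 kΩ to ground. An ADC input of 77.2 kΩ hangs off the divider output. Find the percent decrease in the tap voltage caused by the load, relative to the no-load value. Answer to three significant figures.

The divider's output (Thévenin) resistance is Ra‖Rb = 3.505 kΩ.
Fractional drop under load = R_th/(R_th + R_L) = 3.505 / (3.505 + 77.2) = 0.04343.
So the output falls by 4.34 %.

4.34 %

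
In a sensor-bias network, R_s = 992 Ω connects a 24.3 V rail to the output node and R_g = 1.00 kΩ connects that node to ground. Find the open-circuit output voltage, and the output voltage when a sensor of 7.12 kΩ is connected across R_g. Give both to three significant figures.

Unloaded: 12.2 V; loaded: 11.4 V

Open-circuit: V = 24.3 × 1000/(992 + 1000) = 12.2 V.
With the load, R_g becomes R_g‖R_L = 876.8 Ω, so V = 24.3 × 876.8/1869 = 11.4 V.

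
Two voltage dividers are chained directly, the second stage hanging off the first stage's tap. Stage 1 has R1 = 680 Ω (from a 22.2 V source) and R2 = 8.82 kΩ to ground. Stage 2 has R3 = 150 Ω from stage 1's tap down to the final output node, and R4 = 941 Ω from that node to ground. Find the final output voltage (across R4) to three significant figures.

Stage 2 presents R3+R4 = 1091 Ω as a load on stage 1's tap.
Stage 1's lower leg becomes R2‖(R3+R4) = 970.9 Ω, so V_mid = 22.2 × 970.9/1651 = 13.06 V.
Stage 2 is itself unloaded: V_out = V_mid × R4/(R3+R4) = 13.06 × 941/1091 = 11.3 V.

V_out ≈ 11.3 V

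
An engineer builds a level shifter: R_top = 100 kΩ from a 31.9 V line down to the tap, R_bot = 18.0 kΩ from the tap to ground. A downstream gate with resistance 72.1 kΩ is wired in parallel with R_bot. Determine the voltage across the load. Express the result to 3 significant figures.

The load sits in parallel with R_bot: R_bot‖R_L = (18.0 × 72.1) / (18.0 + 72.1) = 14.40 kΩ.
V_out = 31.9 × 14.40 / (100 + 14.40) = 31.9 × 14.40/114.4 = 4.02 V.
(Unloaded it would have been 4.87 V.)

V_out ≈ 4.02 V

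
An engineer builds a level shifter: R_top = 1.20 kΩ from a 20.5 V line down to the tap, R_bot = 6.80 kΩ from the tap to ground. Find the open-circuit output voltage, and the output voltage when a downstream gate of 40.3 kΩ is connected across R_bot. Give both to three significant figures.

Open-circuit: V = 20.5 × 6.80/(1.20 + 6.80) = 17.4 V.
With the load, R_bot becomes R_bot‖R_L = 5.818 kΩ, so V = 20.5 × 5.818/7.018 = 17.0 V.

Unloaded: 17.4 V; loaded: 17.0 V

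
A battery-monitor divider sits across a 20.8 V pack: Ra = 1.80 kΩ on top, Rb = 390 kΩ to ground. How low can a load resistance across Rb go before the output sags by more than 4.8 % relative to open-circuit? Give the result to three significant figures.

Output resistance R_th = Ra‖Rb = (1.80 × 390)/391.8 = 1.792 kΩ.
The fractional drop is R_th/(R_th + R_L); requiring this ≤ 0.0480 gives R_L ≥ R_th(1/0.0480 − 1) = 1.792 × 19.83 = 35.5 kΩ.

R_L(min) ≈ 35.5 kΩ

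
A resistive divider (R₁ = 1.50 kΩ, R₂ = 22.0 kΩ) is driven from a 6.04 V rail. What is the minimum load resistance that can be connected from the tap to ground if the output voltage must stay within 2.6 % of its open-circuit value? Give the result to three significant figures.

R_L(min) ≈ 52.6 kΩ

Output resistance R_th = R₁‖R₂ = (1.50 × 22.0)/23.50 = 1.404 kΩ.
The fractional drop is R_th/(R_th + R_L); requiring this ≤ 0.0260 gives R_L ≥ R_th(1/0.0260 − 1) = 1.404 × 37.46 = 52.6 kΩ.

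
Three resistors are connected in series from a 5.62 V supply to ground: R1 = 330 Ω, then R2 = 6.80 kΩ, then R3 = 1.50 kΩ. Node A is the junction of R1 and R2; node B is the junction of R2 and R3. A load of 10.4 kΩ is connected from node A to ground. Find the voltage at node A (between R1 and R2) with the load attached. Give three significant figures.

V ≈ 5.25 V

Below node A the series string R2+R3 = 8300 Ω sits in parallel with the 10400 Ω load: 4616 Ω.
V_A = 5.62 × 4616/(330 + 4616) = 5.25 V.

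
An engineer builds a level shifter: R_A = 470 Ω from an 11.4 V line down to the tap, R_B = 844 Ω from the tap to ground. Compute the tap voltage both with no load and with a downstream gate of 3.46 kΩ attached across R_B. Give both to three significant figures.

Unloaded: 7.32 V; loaded: 6.73 V

Open-circuit: V = 11.4 × 844/(470 + 844) = 7.32 V.
With the load, R_B becomes R_B‖R_L = 678.5 Ω, so V = 11.4 × 678.5/1148 = 6.73 V.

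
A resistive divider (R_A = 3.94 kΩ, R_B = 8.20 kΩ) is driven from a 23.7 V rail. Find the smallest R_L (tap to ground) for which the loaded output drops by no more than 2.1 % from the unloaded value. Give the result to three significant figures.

Output resistance R_th = R_A‖R_B = (3.94 × 8.20)/12.14 = 2.661 kΩ.
The fractional drop is R_th/(R_th + R_L); requiring this ≤ 0.0210 gives R_L ≥ R_th(1/0.0210 − 1) = 2.661 × 46.62 = 124 kΩ.

R_L(min) ≈ 124 kΩ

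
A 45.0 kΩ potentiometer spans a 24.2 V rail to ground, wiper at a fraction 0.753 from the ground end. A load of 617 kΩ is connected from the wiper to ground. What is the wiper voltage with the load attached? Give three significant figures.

The wiper splits the pot into (1−α)R = 11.12 kΩ above and αR = 33.88 kΩ below.
Lower section ‖ load = 32.12 kΩ.
V_wiper = 24.2 × 32.12/(11.12 + 32.12) = 18.0 V.

V ≈ 18.0 V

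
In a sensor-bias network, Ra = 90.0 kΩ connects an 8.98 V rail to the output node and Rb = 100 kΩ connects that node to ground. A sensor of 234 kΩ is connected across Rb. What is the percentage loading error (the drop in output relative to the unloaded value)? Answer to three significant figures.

16.8 %

Unloaded V = 8.98 × 100/190.0 = 4.726 V.
Loaded: Rb‖R_L = 70.06 kΩ, giving V = 8.98 × 70.06/160.1 = 3.931 V.
Drop = (4.726 − 3.931) / 4.726 = 16.8 %.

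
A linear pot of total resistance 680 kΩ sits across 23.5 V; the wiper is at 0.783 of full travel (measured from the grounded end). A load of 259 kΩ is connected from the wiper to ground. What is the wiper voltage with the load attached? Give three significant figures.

The wiper splits the pot into (1−α)R = 147.6 kΩ above and αR = 532.4 kΩ below.
Lower section ‖ load = 174.2 kΩ.
V_wiper = 23.5 × 174.2/(147.6 + 174.2) = 12.7 V.

V ≈ 12.7 V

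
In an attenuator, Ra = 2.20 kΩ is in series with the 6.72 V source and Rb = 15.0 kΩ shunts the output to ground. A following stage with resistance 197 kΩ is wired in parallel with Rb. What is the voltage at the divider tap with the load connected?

The load sits in parallel with Rb: Rb‖R_L = (15.0 × 197) / (15.0 + 197) = 13.94 kΩ.
V_out = 6.72 × 13.94 / (2.20 + 13.94) = 6.72 × 13.94/16.14 = 5.80 V.

V_out ≈ 5.80 V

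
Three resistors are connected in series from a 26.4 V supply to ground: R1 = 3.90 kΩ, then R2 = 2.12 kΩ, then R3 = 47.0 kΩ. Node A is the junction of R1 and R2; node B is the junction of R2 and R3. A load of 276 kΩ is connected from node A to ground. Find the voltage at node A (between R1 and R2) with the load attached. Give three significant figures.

V ≈ 24.1 V

Below node A the series string R2+R3 = 49.12 kΩ sits in parallel with the 276 kΩ load: 41.70 kΩ.
V_A = 26.4 × 41.70/(3.90 + 41.70) = 24.1 V.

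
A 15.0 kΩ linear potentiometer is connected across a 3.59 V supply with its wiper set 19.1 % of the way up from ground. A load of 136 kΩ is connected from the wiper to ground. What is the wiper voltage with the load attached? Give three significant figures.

The wiper splits the pot into (1−α)R = 12.13 kΩ above and αR = 2.865 kΩ below.
Lower section ‖ load = 2.806 kΩ.
V_wiper = 3.59 × 2.806/(12.13 + 2.806) = 0.674 V.

V ≈ 0.674 V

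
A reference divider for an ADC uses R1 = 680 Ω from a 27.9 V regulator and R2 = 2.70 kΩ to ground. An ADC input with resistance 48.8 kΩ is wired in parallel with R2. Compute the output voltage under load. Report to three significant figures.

The load sits in parallel with R2: R2‖R_L = (2700 × 48800) / (2700 + 48800) = 2558 Ω.
V_out = 27.9 × 2558 / (680 + 2558) = 27.9 × 2558/3238 = 22.0 V.

V_out ≈ 22.0 V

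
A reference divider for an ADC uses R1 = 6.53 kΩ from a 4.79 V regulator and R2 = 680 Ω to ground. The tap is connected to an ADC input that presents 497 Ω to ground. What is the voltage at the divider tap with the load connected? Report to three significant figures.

V_out ≈ 0.202 V

The load sits in parallel with R2: R2‖R_L = (680 × 497) / (680 + 497) = 287.1 Ω.
V_out = 4.79 × 287.1 / (6530 + 287.1) = 4.79 × 287.1/6817 = 0.202 V.
(Unloaded it would have been 0.452 V.)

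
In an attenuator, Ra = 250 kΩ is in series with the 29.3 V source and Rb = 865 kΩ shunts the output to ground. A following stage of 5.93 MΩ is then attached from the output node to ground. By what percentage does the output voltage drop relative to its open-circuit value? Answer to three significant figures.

3.17 %

The divider's output (Thévenin) resistance is Ra‖Rb = 193.9 kΩ.
Fractional drop under load = R_th/(R_th + R_L) = 193.9 / (193.9 + 5930) = 0.03167.
So the output falls by 3.17 %.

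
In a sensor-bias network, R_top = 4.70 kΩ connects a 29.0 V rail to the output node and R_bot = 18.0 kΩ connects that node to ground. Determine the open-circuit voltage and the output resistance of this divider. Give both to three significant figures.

V_th = 23.0 V, R_th = 3.73 kΩ

V_th is the open-circuit tap voltage: 29.0 × 18.0/(4.70 + 18.0) = 23.0 V.
With the supply zeroed, R_top and R_bot appear in parallel from the tap: R_th = R_top‖R_bot = (4.70 × 18.0)/22.70 = 3.73 kΩ.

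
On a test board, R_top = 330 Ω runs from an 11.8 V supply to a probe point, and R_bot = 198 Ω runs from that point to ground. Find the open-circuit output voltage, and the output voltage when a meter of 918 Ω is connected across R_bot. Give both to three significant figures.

Open-circuit: V = 11.8 × 198/(330 + 198) = 4.42 V.
With the load, R_bot becomes R_bot‖R_L = 162.9 Ω, so V = 11.8 × 162.9/492.9 = 3.90 V.

Unloaded: 4.42 V; loaded: 3.90 V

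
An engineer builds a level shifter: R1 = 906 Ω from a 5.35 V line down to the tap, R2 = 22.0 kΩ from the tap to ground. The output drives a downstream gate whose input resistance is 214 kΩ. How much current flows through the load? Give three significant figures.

I_L ≈ 0.0239 mA

R2‖R_L = 19950 Ω; V_out = 5.35 × 19950/20860 = 5.118 V.
I_L = V_out / R_L = 5.118 / 214 kΩ = 0.0239 mA.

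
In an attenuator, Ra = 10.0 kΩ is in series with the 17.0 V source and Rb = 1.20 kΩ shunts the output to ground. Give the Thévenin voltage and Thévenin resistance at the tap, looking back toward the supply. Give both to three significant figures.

V_th = 1.82 V, R_th = 1.07 kΩ

V_th is the open-circuit tap voltage: 17.0 × 1.20/(10.0 + 1.20) = 1.82 V.
With the supply zeroed, Ra and Rb appear in parallel from the tap: R_th = Ra‖Rb = (10.0 × 1.20)/11.20 = 1.07 kΩ.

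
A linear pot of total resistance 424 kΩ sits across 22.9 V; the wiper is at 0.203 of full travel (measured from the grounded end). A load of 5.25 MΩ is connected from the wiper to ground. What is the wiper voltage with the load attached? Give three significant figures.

The wiper splits the pot into (1−α)R = 337.9 kΩ above and αR = 86.07 kΩ below.
Lower section ‖ load = 84.68 kΩ.
V_wiper = 22.9 × 84.68/(337.9 + 84.68) = 4.59 V.

V ≈ 4.59 V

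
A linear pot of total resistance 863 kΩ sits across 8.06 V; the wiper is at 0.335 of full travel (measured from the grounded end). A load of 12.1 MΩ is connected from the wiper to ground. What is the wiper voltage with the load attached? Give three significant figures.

V ≈ 2.66 V

The wiper splits the pot into (1−α)R = 573.9 kΩ above and αR = 289.1 kΩ below.
Lower section ‖ load = 282.4 kΩ.
V_wiper = 8.06 × 282.4/(573.9 + 282.4) = 2.66 V.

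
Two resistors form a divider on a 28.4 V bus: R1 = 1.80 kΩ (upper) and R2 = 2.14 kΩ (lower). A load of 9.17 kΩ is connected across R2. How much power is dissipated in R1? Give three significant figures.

Total resistance from the source is R1 + (R2‖R_L) = 3.535 kΩ, so I = 28.4/3.535 kΩ = 8.034 mA.
P = I²·R1 = (8.034 mA)² × 1.80 kΩ = 116 mW.

P ≈ 116 mW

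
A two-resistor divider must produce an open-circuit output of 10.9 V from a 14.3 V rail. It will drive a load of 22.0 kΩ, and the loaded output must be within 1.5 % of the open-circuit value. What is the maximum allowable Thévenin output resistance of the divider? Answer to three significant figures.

Loading drop = R_th/(R_th + R_L) ≤ 0.0150, so R_th ≤ R_L · ε/(1−ε) = 22.0 kΩ × 0.0150/0.9850 = 335 Ω.
(Any R1, R2 with R2/(R1+R2) = 0.762 and R1‖R2 ≤ 335 Ω will meet the spec.)

R_th ≤ 335 Ω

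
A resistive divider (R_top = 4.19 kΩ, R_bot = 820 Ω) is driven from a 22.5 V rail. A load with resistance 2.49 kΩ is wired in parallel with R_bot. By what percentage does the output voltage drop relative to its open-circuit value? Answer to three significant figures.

Unloaded V = 22.5 × 820/5010 = 3.683 V.
Loaded: R_bot‖R_L = 616.9 Ω, giving V = 22.5 × 616.9/4807 = 2.887 V.
Drop = (3.683 − 2.887) / 3.683 = 21.6 %.

21.6 %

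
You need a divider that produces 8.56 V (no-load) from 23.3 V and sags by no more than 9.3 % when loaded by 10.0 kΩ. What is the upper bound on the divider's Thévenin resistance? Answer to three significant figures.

Loading drop = R_th/(R_th + R_L) ≤ 0.0930, so R_th ≤ R_L · ε/(1−ε) = 10.0 kΩ × 0.0930/0.9070 = 1.03 kΩ.
(Any R1, R2 with R2/(R1+R2) = 0.367 and R1‖R2 ≤ 1.03 kΩ will meet the spec.)

R_th ≤ 1.03 kΩ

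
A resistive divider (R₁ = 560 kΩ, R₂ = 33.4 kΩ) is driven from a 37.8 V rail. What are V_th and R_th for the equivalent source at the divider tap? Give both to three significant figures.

V_th is the open-circuit tap voltage: 37.8 × 33.4/(560 + 33.4) = 2.13 V.
With the supply zeroed, R₁ and R₂ appear in parallel from the tap: R_th = R₁‖R₂ = (560 × 33.4)/593.4 = 31.5 kΩ.

V_th = 2.13 V, R_th = 31.5 kΩ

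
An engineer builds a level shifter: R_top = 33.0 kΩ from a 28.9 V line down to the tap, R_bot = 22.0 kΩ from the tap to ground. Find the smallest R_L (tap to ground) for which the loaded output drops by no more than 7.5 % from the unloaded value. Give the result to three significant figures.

R_L(min) ≈ 163 kΩ

Output resistance R_th = R_top‖R_bot = (33.0 × 22.0)/55.00 = 13.20 kΩ.
The fractional drop is R_th/(R_th + R_L); requiring this ≤ 0.0750 gives R_L ≥ R_th(1/0.0750 − 1) = 13.20 × 12.33 = 163 kΩ.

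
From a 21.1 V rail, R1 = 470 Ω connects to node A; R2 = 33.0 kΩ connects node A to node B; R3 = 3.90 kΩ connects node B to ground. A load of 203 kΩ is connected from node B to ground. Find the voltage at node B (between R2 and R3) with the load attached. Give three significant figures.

At node B, R3 is in parallel with the load: R3‖R_L = 3826 Ω.
Below node A the resistance is R2 + (R3‖R_L) = 36830 Ω, so V_A = 21.1 × 36830/37300 = 20.83 V.
Then V_B = V_A × (R3‖R_L)/(R2 + R3‖R_L) = 20.83 × 3826/36830 = 2.16 V.

V ≈ 2.16 V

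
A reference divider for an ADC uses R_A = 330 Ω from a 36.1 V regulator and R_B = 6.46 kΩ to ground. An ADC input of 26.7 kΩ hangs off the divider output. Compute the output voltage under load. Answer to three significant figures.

V_out ≈ 33.9 V

The load sits in parallel with R_B: R_B‖R_L = (6460 × 26700) / (6460 + 26700) = 5202 Ω.
V_out = 36.1 × 5202 / (330 + 5202) = 36.1 × 5202/5532 = 33.9 V.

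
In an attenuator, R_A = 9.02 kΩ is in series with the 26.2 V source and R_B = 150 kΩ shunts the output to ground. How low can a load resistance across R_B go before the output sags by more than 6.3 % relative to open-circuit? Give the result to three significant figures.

Output resistance R_th = R_A‖R_B = (9.02 × 150)/159.0 = 8.508 kΩ.
The fractional drop is R_th/(R_th + R_L); requiring this ≤ 0.0630 gives R_L ≥ R_th(1/0.0630 − 1) = 8.508 × 14.87 = 127 kΩ.

R_L(min) ≈ 127 kΩ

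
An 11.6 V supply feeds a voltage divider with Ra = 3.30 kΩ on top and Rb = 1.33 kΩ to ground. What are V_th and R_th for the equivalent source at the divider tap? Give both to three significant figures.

V_th = 3.33 V, R_th = 948 Ω

V_th is the open-circuit tap voltage: 11.6 × 1.33/(3.30 + 1.33) = 3.33 V.
With the supply zeroed, Ra and Rb appear in parallel from the tap: R_th = Ra‖Rb = (3.30 × 1.33)/4.630 = 948 Ω.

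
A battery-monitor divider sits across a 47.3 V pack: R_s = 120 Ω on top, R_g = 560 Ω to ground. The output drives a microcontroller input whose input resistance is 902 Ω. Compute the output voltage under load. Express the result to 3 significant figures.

V_out ≈ 35.1 V

The load sits in parallel with R_g: R_g‖R_L = (560 × 902) / (560 + 902) = 345.5 Ω.
V_out = 47.3 × 345.5 / (120 + 345.5) = 47.3 × 345.5/465.5 = 35.1 V.
(Unloaded it would have been 39.0 V.)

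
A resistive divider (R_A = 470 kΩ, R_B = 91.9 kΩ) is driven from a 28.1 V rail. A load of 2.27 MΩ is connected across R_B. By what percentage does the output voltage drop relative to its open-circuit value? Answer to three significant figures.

The divider's output (Thévenin) resistance is R_A‖R_B = 76.87 kΩ.
Fractional drop under load = R_th/(R_th + R_L) = 76.87 / (76.87 + 2270) = 0.03275.
So the output falls by 3.28 %.

3.28 %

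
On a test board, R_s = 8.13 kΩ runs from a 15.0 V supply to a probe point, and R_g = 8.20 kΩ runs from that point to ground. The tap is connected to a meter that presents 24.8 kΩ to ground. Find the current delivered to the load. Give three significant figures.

R_g‖R_L = 6.162 kΩ; V_out = 15.0 × 6.162/14.29 = 6.468 V.
I_L = V_out / R_L = 6.468 / 24.8 kΩ = 0.261 mA.

I_L ≈ 0.261 mA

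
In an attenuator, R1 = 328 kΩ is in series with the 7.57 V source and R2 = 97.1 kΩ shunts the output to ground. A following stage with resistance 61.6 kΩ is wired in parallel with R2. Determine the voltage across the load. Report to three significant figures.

The load sits in parallel with R2: R2‖R_L = (97.1 × 61.6) / (97.1 + 61.6) = 37.69 kΩ.
V_out = 7.57 × 37.69 / (328 + 37.69) = 7.57 × 37.69/365.7 = 0.780 V.
(Unloaded it would have been 1.73 V.)

V_out ≈ 0.780 V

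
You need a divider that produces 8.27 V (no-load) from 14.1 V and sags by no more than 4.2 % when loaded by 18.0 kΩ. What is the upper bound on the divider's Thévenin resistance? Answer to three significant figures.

Loading drop = R_th/(R_th + R_L) ≤ 0.0420, so R_th ≤ R_L · ε/(1−ε) = 18.0 kΩ × 0.0420/0.9580 = 789 Ω.
(Any R1, R2 with R2/(R1+R2) = 0.587 and R1‖R2 ≤ 789 Ω will meet the spec.)

R_th ≤ 789 Ω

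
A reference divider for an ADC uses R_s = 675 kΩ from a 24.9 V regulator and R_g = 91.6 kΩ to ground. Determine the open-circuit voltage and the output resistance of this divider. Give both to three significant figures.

V_th = 2.98 V, R_th = 80.7 kΩ

V_th is the open-circuit tap voltage: 24.9 × 91.6/(675 + 91.6) = 2.98 V.
With the supply zeroed, R_s and R_g appear in parallel from the tap: R_th = R_s‖R_g = (675 × 91.6)/766.6 = 80.7 kΩ.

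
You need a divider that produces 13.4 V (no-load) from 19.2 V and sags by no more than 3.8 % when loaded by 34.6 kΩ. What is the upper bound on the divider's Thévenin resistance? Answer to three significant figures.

Loading drop = R_th/(R_th + R_L) ≤ 0.0380, so R_th ≤ R_L · ε/(1−ε) = 34.6 kΩ × 0.0380/0.9620 = 1.37 kΩ.
(Any R1, R2 with R2/(R1+R2) = 0.698 and R1‖R2 ≤ 1.37 kΩ will meet the spec.)

R_th ≤ 1.37 kΩ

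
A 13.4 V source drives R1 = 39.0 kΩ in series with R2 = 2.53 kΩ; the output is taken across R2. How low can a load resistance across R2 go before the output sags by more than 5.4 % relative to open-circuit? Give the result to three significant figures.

Output resistance R_th = R1‖R2 = (39.0 × 2.53)/41.53 = 2.376 kΩ.
The fractional drop is R_th/(R_th + R_L); requiring this ≤ 0.0540 gives R_L ≥ R_th(1/0.0540 − 1) = 2.376 × 17.52 = 41.6 kΩ.

R_L(min) ≈ 41.6 kΩ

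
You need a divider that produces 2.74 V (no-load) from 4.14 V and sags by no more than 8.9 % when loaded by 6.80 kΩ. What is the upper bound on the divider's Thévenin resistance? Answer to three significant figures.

Loading drop = R_th/(R_th + R_L) ≤ 0.0890, so R_th ≤ R_L · ε/(1−ε) = 6.80 kΩ × 0.0890/0.9110 = 664 Ω.

R_th ≤ 664 Ω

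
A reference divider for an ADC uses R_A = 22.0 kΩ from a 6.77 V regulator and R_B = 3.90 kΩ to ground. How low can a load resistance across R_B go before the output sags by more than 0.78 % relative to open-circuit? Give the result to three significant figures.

R_L(min) ≈ 421 kΩ

Output resistance R_th = R_A‖R_B = (22.0 × 3.90)/25.90 = 3.313 kΩ.
The fractional drop is R_th/(R_th + R_L); requiring this ≤ 0.00780 gives R_L ≥ R_th(1/0.00780 − 1) = 3.313 × 127.2 = 421 kΩ.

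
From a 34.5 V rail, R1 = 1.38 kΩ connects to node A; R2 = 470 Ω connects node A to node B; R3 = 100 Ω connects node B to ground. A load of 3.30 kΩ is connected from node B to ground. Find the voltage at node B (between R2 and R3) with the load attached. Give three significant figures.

At node B, R3 is in parallel with the load: R3‖R_L = 97.06 Ω.
Below node A the resistance is R2 + (R3‖R_L) = 567.1 Ω, so V_A = 34.5 × 567.1/1947 = 10.05 V.
Then V_B = V_A × (R3‖R_L)/(R2 + R3‖R_L) = 10.05 × 97.06/567.1 = 1.72 V.

V ≈ 1.72 V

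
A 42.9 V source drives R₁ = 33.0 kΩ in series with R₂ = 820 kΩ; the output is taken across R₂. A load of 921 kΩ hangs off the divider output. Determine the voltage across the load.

V_out ≈ 39.9 V

The load sits in parallel with R₂: R₂‖R_L = (820 × 921) / (820 + 921) = 433.8 kΩ.
V_out = 42.9 × 433.8 / (33.0 + 433.8) = 42.9 × 433.8/466.8 = 39.9 V.
(Unloaded it would have been 41.2 V.)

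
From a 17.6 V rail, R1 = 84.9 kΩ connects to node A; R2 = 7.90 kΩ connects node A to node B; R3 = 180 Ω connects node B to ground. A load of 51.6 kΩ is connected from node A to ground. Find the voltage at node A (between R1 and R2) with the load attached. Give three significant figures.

V ≈ 1.34 V

Below node A the series string R2+R3 = 8080 Ω sits in parallel with the 51600 Ω load: 6986 Ω.
V_A = 17.6 × 6986/(84900 + 6986) = 1.34 V.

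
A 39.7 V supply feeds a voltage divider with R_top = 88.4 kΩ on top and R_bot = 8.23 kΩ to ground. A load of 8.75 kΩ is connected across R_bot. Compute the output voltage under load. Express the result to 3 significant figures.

V_out ≈ 1.82 V

The load sits in parallel with R_bot: R_bot‖R_L = (8.23 × 8.75) / (8.23 + 8.75) = 4.241 kΩ.
V_out = 39.7 × 4.241 / (88.4 + 4.241) = 39.7 × 4.241/92.64 = 1.82 V.
(Unloaded it would have been 3.38 V.)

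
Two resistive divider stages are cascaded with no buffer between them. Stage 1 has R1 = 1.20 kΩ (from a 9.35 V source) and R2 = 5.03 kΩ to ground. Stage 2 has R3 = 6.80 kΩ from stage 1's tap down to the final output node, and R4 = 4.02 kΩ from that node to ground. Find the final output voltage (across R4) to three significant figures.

V_out ≈ 2.57 V

Stage 2 presents R3+R4 = 10.82 kΩ as a load on stage 1's tap.
Stage 1's lower leg becomes R2‖(R3+R4) = 3.434 kΩ, so V_mid = 9.35 × 3.434/4.634 = 6.929 V.
Stage 2 is itself unloaded: V_out = V_mid × R4/(R3+R4) = 6.929 × 4.02/10.82 = 2.57 V.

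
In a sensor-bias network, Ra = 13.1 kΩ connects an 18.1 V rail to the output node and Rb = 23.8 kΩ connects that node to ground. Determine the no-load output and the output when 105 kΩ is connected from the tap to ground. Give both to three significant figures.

Unloaded: 11.7 V; loaded: 10.8 V

Open-circuit: V = 18.1 × 23.8/(13.1 + 23.8) = 11.7 V.
With the load, Rb becomes Rb‖R_L = 19.40 kΩ, so V = 18.1 × 19.40/32.50 = 10.8 V.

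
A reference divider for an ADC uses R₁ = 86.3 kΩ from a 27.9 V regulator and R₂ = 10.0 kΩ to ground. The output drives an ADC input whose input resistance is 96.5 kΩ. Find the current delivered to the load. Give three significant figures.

I_L ≈ 0.0275 mA

R₂‖R_L = 9.061 kΩ; V_out = 27.9 × 9.061/95.36 = 2.651 V.
I_L = V_out / R_L = 2.651 / 96.5 kΩ = 0.0275 mA.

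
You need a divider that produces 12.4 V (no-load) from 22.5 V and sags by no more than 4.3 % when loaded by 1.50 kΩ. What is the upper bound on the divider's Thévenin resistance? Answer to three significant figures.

Loading drop = R_th/(R_th + R_L) ≤ 0.0430, so R_th ≤ R_L · ε/(1−ε) = 1.50 kΩ × 0.0430/0.9570 = 67.4 Ω.

R_th ≤ 67.4 Ω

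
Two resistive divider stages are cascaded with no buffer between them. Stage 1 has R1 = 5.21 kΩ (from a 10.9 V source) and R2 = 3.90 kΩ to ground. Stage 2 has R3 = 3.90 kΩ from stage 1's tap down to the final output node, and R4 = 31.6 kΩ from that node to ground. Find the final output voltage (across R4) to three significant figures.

Stage 2 presents R3+R4 = 35.50 kΩ as a load on stage 1's tap.
Stage 1's lower leg becomes R2‖(R3+R4) = 3.514 kΩ, so V_mid = 10.9 × 3.514/8.724 = 4.390 V.
Stage 2 is itself unloaded: V_out = V_mid × R4/(R3+R4) = 4.390 × 31.6/35.50 = 3.91 V.

V_out ≈ 3.91 V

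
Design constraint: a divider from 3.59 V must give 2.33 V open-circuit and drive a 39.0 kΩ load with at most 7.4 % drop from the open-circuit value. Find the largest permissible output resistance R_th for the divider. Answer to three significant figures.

Loading drop = R_th/(R_th + R_L) ≤ 0.0740, so R_th ≤ R_L · ε/(1−ε) = 39.0 kΩ × 0.0740/0.9260 = 3.12 kΩ.

R_th ≤ 3.12 kΩ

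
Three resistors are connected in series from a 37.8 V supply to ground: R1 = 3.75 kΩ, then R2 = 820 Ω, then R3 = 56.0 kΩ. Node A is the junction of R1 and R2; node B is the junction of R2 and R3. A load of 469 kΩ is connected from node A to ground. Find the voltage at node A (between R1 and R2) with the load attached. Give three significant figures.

Below node A the series string R2+R3 = 56820 Ω sits in parallel with the 469000 Ω load: 50680 Ω.
V_A = 37.8 × 50680/(3750 + 50680) = 35.2 V.

V ≈ 35.2 V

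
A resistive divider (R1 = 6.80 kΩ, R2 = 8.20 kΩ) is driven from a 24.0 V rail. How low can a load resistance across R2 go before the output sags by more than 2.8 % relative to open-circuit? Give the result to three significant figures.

R_L(min) ≈ 129 kΩ

Output resistance R_th = R1‖R2 = (6.80 × 8.20)/15.00 = 3.717 kΩ.
The fractional drop is R_th/(R_th + R_L); requiring this ≤ 0.0280 gives R_L ≥ R_th(1/0.0280 − 1) = 3.717 × 34.71 = 129 kΩ.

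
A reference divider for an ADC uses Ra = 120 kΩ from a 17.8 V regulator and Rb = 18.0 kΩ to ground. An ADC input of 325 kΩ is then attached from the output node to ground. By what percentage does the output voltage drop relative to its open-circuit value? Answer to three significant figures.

The divider's output (Thévenin) resistance is Ra‖Rb = 15.65 kΩ.
Fractional drop under load = R_th/(R_th + R_L) = 15.65 / (15.65 + 325) = 0.04595.
So the output falls by 4.59 %.

4.59 %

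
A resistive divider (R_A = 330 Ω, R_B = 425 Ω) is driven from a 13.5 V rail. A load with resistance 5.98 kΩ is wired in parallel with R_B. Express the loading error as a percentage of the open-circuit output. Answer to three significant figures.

The divider's output (Thévenin) resistance is R_A‖R_B = 185.8 Ω.
Fractional drop under load = R_th/(R_th + R_L) = 185.8 / (185.8 + 5980) = 0.03013.
So the output falls by 3.01 %.

3.01 %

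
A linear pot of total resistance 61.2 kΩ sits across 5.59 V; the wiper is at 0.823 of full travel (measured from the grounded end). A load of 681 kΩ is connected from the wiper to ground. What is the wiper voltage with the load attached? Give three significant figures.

The wiper splits the pot into (1−α)R = 10.83 kΩ above and αR = 50.37 kΩ below.
Lower section ‖ load = 46.90 kΩ.
V_wiper = 5.59 × 46.90/(10.83 + 46.90) = 4.54 V.

V ≈ 4.54 V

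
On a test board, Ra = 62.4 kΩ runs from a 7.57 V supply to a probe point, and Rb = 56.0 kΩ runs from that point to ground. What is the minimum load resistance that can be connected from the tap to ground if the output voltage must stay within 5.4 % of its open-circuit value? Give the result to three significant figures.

Output resistance R_th = Ra‖Rb = (62.4 × 56.0)/118.4 = 29.51 kΩ.
The fractional drop is R_th/(R_th + R_L); requiring this ≤ 0.0540 gives R_L ≥ R_th(1/0.0540 − 1) = 29.51 × 17.52 = 517 kΩ.

R_L(min) ≈ 517 kΩ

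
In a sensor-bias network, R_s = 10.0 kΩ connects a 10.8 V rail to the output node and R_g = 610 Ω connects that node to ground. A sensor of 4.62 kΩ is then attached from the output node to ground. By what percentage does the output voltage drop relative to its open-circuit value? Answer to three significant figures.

The divider's output (Thévenin) resistance is R_s‖R_g = 574.9 Ω.
Fractional drop under load = R_th/(R_th + R_L) = 574.9 / (574.9 + 4620) = 0.1107.
So the output falls by 11.1 %.

11.1 %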